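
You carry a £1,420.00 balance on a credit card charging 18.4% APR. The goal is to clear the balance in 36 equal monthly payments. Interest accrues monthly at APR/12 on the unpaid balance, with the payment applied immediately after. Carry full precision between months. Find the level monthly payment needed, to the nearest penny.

£51.62

Monthly rate r = 18.4%/12 = 1.53333% = 0.0153333.
Level-payment amortization: P = B₀·r / (1 − (1+r)^(−n)) = 1420.00·0.0153333 / (1 − 1.01533^(−36)).
Denominator 1 − (1+r)^(−36) = 0.42178573.
P = 21.7733 / 0.42178573 ≈ 51.62.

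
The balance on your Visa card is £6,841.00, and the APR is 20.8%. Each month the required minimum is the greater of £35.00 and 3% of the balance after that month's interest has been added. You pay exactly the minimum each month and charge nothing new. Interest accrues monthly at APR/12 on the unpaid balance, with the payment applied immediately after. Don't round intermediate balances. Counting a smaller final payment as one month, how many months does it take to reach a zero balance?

Monthly rate r = 20.8%/12 = 1.73333% = 0.0173333.
While 3% of the post-interest balance exceeds £35.00, each month B ← (B·(1+r))·(1 − 0.03), i.e. B shrinks by the factor (1+r)·0.97 = 0.98681.
This holds for months 1–135. Entering month 136 the balance is £1,139.84; 3% of the post-interest balance is now below £35.00, so the flat £35.00 minimum applies from here.
From month 136 a fixed £35.00 at rate r clears £1,139.84 in 49 more payments. Total: 135 + 49 = 184 months.

184 months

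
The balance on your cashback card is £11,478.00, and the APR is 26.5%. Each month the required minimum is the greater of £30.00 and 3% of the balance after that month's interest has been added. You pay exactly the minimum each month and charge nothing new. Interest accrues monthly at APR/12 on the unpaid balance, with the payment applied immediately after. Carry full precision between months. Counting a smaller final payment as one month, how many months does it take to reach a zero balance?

345 months

Monthly rate r = 26.5%/12 = 2.20833% = 0.0220833.
While 3% of the post-interest balance exceeds £30.00, each month B ← (B·(1+r))·(1 − 0.03), i.e. B shrinks by the factor (1+r)·0.97 = 0.99142.
This holds for months 1–286. Entering month 287 the balance is £976.49; 3% of the post-interest balance is now below £30.00, so the flat £30.00 minimum applies from here.
From month 287 a fixed £30.00 at rate r clears £976.49 in 59 more payments. Total: 286 + 59 = 345 months.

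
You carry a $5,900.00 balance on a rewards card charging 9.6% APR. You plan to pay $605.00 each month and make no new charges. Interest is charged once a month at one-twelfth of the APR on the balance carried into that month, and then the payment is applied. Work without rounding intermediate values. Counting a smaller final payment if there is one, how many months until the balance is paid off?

Monthly rate r = 9.6%/12 = 0.8% = 0.008.
Recurrence: B ← B·(1+r) − $605.00.
Month 1: interest $47.20; balance after payment $5,342.20.
Month 2: interest $42.74; balance after payment $4,779.94.
Closed form: n = −ln(1 − rB₀/P)/ln(1+r) = −ln(0.92198)/ln(1.008) ≈ 10.194, so the balance reaches zero during payment 11.

11 months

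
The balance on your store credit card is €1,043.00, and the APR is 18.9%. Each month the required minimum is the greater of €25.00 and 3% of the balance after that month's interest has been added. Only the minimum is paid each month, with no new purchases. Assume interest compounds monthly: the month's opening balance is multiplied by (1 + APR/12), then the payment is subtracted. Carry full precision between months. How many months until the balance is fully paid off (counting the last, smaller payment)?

63 months

Monthly rate r = 18.9%/12 = 1.575% = 0.01575.
While 3% of the post-interest balance exceeds €25.00, each month B ← (B·(1+r))·(1 − 0.03), i.e. B shrinks by the factor (1+r)·0.97 = 0.98528.
This holds for months 1–17. Entering month 18 the balance is €810.55; 3% of the post-interest balance is now below €25.00, so the flat €25.00 minimum applies from here.
From month 18 a fixed €25.00 at rate r clears €810.55 in 46 more payments. Total: 17 + 46 = 63 months.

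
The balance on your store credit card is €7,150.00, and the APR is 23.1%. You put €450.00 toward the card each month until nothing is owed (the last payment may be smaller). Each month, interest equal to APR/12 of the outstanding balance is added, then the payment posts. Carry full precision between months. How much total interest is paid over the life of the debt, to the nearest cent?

€1,466.84

Monthly rate r = 23.1%/12 = 1.925% = 0.01925.
Payoff takes n = ⌈−ln(1 − rB₀/P)/ln(1+r)⌉ = ⌈19.147⌉ = 20 payments; the last is €66.84.
Total paid = 19·€450.00 + €66.84 = €8,616.84.
Total interest = total paid − principal = €8,616.84 − €7,150.00 = €1,466.84.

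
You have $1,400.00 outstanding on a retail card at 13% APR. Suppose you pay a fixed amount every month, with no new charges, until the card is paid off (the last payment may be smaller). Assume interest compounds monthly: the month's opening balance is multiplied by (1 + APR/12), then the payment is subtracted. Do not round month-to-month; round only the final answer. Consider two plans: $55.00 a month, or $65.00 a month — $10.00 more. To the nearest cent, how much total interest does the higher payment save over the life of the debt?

Monthly rate r = 13%/12 = 1.08333% = 0.0108333.
At $55.00/mo: n = ⌈−ln(1 − rB₀/P)/ln(1+r)⌉ = 30 payments (last $51.84); total interest = total paid − $1,400.00 = $246.84.
At $65.00/mo: 25 payments (last $42.92); total interest $202.92.
Interest saved = $246.84 − $202.92 = $43.92.

$43.92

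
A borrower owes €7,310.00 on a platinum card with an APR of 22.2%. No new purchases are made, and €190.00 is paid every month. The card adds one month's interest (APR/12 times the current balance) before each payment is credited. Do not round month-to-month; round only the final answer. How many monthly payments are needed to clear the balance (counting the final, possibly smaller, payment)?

Monthly rate r = 22.2%/12 = 1.85% = 0.0185.
Recurrence: B ← B·(1+r) − €190.00.
Month 1: interest €135.23; balance after payment €7,255.23.
Month 2: interest €134.22; balance after payment €7,199.46.
Closed form: n = −ln(1 − rB₀/P)/ln(1+r) = −ln(0.28824)/ln(1.0185) ≈ 67.862, so the balance reaches zero during payment 68.

68 months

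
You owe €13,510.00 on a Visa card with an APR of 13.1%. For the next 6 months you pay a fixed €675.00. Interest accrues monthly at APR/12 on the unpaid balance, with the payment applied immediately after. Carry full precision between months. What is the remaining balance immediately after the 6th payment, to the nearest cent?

€10,257.26

Monthly rate r = 13.1%/12 = 1.09167% = 0.0109167.
Each month: B ← B·(1+r) − €675.00.
Month 1: interest €147.48; balance after payment €12,982.48.
Month 2: interest €141.73; balance after payment €12,449.21.
Month 3: interest €135.90; balance after payment €11,910.11.
Month 4: interest €130.02; balance after payment €11,365.13.
Month 5: interest €124.07; balance after payment €10,814.20.
Month 6: interest €118.06; balance after payment €10,257.26.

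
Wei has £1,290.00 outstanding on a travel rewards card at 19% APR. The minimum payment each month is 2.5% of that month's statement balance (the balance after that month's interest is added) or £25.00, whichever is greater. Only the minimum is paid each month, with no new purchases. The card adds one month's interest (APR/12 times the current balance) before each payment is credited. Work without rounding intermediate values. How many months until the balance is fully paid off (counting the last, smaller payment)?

91 months

Monthly rate r = 19%/12 = 1.58333% = 0.0158333.
While 2.5% of the post-interest balance exceeds £25.00, each month B ← (B·(1+r))·(1 − 0.025), i.e. B shrinks by the factor (1+r)·0.975 = 0.99044.
This holds for months 1–29. Entering month 30 the balance is £976.28; 2.5% of the post-interest balance is now below £25.00, so the flat £25.00 minimum applies from here.
From month 30 a fixed £25.00 at rate r clears £976.28 in 62 more payments. Total: 29 + 62 = 91 months.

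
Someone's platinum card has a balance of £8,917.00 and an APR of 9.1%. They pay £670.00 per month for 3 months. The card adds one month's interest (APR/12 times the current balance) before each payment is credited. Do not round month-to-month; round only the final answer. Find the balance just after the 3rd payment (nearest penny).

Monthly rate r = 9.1%/12 = 0.758333% = 0.00758333.
Each month: B ← B·(1+r) − £670.00.
Month 1: interest £67.62; balance after payment £8,314.62.
Month 2: interest £63.05; balance after payment £7,707.67.
Month 3: interest £58.45; balance after payment £7,096.12.

£7,096.12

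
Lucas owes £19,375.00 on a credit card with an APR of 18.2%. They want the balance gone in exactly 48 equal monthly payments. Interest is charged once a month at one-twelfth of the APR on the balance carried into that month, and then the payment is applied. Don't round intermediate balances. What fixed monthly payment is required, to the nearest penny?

Monthly rate r = 18.2%/12 = 1.51667% = 0.0151667.
Level-payment amortization: P = B₀·r / (1 − (1+r)^(−n)) = 19375.00·0.0151667 / (1 − 1.01517^(−48)).
Denominator 1 − (1+r)^(−48) = 0.514479868.
P = 293.854 / 0.514479868 ≈ 571.17.

£571.17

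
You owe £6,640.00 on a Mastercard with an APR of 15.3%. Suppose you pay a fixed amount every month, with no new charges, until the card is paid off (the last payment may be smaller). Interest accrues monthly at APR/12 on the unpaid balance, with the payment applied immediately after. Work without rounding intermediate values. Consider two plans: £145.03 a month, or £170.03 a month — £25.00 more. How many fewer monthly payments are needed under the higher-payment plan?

Monthly rate r = 15.3%/12 = 1.275% = 0.01275.
At £145.03/mo: n = ⌈−ln(1 − rB₀/P)/ln(1+r)⌉ = 70 payments (last £26.00); total interest = total paid − £6,640.00 = £3,393.07.
At £170.03/mo: 55 payments (last £65.11); total interest £2,606.73.
Payments saved = 70 − 55 = 15.

15 fewer payments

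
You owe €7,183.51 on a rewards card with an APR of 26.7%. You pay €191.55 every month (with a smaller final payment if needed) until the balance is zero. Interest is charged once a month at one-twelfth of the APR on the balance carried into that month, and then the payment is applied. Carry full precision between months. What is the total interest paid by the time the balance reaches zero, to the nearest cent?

Monthly rate r = 26.7%/12 = 2.225% = 0.02225.
Payoff takes n = ⌈−ln(1 − rB₀/P)/ln(1+r)⌉ = ⌈81.718⌉ = 82 payments; the last is €138.01.
Total paid = 81·€191.55 + €138.01 = €15,653.56.
Total interest = total paid − principal = €15,653.56 − €7,183.51 = €8,470.05.

€8,470.05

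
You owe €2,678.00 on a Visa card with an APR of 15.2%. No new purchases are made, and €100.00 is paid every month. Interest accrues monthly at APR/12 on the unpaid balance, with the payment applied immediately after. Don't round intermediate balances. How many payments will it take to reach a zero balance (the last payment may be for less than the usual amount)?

33 months

Monthly rate r = 15.2%/12 = 1.26667% = 0.0126667.
Recurrence: B ← B·(1+r) − €100.00.
Month 1: interest €33.92; balance after payment €2,611.92.
Month 2: interest €33.08; balance after payment €2,545.01.
Closed form: n = −ln(1 − rB₀/P)/ln(1+r) = −ln(0.66079)/ln(1.01267) ≈ 32.917, so the balance reaches zero during payment 33.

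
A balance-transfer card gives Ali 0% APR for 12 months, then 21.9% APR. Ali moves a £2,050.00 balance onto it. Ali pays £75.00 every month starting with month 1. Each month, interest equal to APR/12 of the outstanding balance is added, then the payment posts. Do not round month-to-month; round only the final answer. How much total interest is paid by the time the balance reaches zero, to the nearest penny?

£211.43

Promo months 1–12 at r₀ = 0%/12 = 0; months 13+ at r₁ = 21.9%/12 = 0.01825.
After month 12 (no interest yet): B = £2,050.00 − 12·£75.00 = £1,150.00.
Then at r₁ with £75.00/mo: n₂ = −ln(1 − r₁·B/P)/ln(1+r₁) ≈ 18.15 → 19 more payments.
Total paid = 30·£75.00 + £11.43 = £2,261.43; interest = £2,261.43 − £2,050.00 = £211.43.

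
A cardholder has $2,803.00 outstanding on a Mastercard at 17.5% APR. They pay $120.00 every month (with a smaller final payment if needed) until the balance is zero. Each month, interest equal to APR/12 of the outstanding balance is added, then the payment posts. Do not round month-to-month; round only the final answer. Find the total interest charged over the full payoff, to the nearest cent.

$649.20

Monthly rate r = 17.5%/12 = 1.45833% = 0.0145833.
Payoff takes n = ⌈−ln(1 − rB₀/P)/ln(1+r)⌉ = ⌈28.767⌉ = 29 payments; the last is $92.20.
Total paid = 28·$120.00 + $92.20 = $3,452.20.
Total interest = total paid − principal = $3,452.20 − $2,803.00 = $649.20.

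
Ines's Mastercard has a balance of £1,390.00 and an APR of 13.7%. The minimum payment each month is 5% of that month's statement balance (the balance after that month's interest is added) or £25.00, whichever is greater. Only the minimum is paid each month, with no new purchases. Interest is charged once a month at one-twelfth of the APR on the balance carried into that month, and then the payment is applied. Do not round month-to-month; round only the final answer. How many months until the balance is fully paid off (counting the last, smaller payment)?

49 months

Monthly rate r = 13.7%/12 = 1.14167% = 0.0114167.
While 5% of the post-interest balance exceeds £25.00, each month B ← (B·(1+r))·(1 − 0.05), i.e. B shrinks by the factor (1+r)·0.95 = 0.96085.
This holds for months 1–26. Entering month 27 the balance is £492.05; 5% of the post-interest balance is now below £25.00, so the flat £25.00 minimum applies from here.
From month 27 a fixed £25.00 at rate r clears £492.05 in 23 more payments. Total: 26 + 23 = 49 months.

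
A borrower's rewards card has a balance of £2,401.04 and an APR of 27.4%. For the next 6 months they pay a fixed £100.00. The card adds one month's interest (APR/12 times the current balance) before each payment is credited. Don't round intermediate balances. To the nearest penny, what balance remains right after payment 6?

Monthly rate r = 27.4%/12 = 2.28333% = 0.0228333.
Each month: B ← B·(1+r) − £100.00.
Month 1: interest £54.82; balance after payment £2,355.86.
Month 2: interest £53.79; balance after payment £2,309.66.
Month 3: interest £52.74; balance after payment £2,262.39.
Month 4: interest £51.66; balance after payment £2,214.05.
Month 5: interest £50.55; balance after payment £2,164.61.
Month 6: interest £49.43; balance after payment £2,114.03.

£2,114.03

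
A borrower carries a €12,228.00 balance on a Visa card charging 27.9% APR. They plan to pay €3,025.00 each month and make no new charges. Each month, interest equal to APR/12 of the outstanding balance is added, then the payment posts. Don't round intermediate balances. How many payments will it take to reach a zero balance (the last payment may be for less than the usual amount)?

5 payments

Monthly rate r = 27.9%/12 = 2.325% = 0.02325.
Recurrence: B ← B·(1+r) − €3,025.00.
Month 1: interest €284.30; balance after payment €9,487.30.
Month 2: interest €220.58; balance after payment €6,682.88.
Month 3: interest €155.38; balance after payment €3,813.26.
Month 4: interest €88.66; balance after payment €876.92.
Month 5: interest €20.39; balance after payment €0.00.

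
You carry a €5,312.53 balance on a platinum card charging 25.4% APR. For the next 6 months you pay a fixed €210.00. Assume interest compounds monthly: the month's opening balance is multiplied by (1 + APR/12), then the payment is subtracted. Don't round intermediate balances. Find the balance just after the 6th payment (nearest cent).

Monthly rate r = 25.4%/12 = 2.11667% = 0.0211667.
Each month: B ← B·(1+r) − €210.00.
Month 1: interest €112.45; balance after payment €5,214.98.
Month 2: interest €110.38; balance after payment €5,115.36.
Month 3: interest €108.28; balance after payment €5,013.64.
Month 4: interest €106.12; balance after payment €4,909.76.
Month 5: interest €103.92; balance after payment €4,803.68.
Month 6: interest €101.68; balance after payment €4,695.36.

€4,695.36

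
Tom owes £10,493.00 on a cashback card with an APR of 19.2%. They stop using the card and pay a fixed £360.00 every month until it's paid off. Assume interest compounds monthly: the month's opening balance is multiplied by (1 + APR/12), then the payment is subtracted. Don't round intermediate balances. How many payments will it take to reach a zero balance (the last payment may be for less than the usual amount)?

40 payments

Monthly rate r = 19.2%/12 = 1.6% = 0.016.
Recurrence: B ← B·(1+r) − £360.00.
Month 1: interest £167.89; balance after payment £10,300.89.
Month 2: interest £164.81; balance after payment £10,105.70.
Closed form: n = −ln(1 − rB₀/P)/ln(1+r) = −ln(0.53364)/ln(1.016) ≈ 39.565, so the balance reaches zero during payment 40.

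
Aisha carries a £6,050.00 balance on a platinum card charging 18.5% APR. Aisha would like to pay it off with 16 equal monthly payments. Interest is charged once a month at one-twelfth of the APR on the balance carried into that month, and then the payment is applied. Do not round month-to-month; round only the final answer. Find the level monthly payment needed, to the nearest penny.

£429.57

Monthly rate r = 18.5%/12 = 1.54167% = 0.0154167.
Level-payment amortization: P = B₀·r / (1 − (1+r)^(−n)) = 6050.00·0.0154167 / (1 − 1.01542^(−16)).
Denominator 1 − (1+r)^(−16) = 0.217126846.
P = 93.2708 / 0.217126846 ≈ 429.57.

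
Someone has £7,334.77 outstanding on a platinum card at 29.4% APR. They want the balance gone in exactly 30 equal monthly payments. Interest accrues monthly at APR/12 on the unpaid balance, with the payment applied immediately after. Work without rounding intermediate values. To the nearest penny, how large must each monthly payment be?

£348.11

Monthly rate r = 29.4%/12 = 2.45% = 0.0245.
Level-payment amortization: P = B₀·r / (1 − (1+r)^(−n)) = 7334.77·0.0245 / (1 − 1.0245^(−30)).
Denominator 1 − (1+r)^(−30) = 0.516227566.
P = 179.702 / 0.516227566 ≈ 348.11.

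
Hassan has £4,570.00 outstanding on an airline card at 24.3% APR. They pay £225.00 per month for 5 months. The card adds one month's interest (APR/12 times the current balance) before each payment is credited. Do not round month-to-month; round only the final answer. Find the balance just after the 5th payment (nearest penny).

£3,880.34

Monthly rate r = 24.3%/12 = 2.025% = 0.02025.
Each month: B ← B·(1+r) − £225.00.
Month 1: interest £92.54; balance after payment £4,437.54.
Month 2: interest £89.86; balance after payment £4,302.40.
Month 3: interest £87.12; balance after payment £4,164.53.
Month 4: interest £84.33; balance after payment £4,023.86.
Month 5: interest £81.48; balance after payment £3,880.34.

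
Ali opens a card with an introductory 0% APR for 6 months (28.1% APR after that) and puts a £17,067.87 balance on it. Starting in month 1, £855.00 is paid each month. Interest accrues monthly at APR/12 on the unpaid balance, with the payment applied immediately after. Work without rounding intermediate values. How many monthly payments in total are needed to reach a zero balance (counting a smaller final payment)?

Promo months 1–6 at r₀ = 0%/12 = 0; months 7+ at r₁ = 28.1%/12 = 0.0234167.
After month 6 (no interest yet): B = £17,067.87 − 6·£855.00 = £11,937.87.
Then at r₁ with £855.00/mo: n₂ = −ln(1 − r₁·B/P)/ln(1+r₁) ≈ 17.11 → 18 more payments.

24 payments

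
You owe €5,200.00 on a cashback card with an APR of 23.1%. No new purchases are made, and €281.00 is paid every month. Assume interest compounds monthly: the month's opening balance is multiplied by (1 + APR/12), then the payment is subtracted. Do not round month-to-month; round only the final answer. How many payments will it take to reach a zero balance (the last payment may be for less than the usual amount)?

Monthly rate r = 23.1%/12 = 1.925% = 0.01925.
Recurrence: B ← B·(1+r) − €281.00.
Month 1: interest €100.10; balance after payment €5,019.10.
Month 2: interest €96.62; balance after payment €4,834.72.
Closed form: n = −ln(1 − rB₀/P)/ln(1+r) = −ln(0.64377)/ln(1.01925) ≈ 23.098, so the balance reaches zero during payment 24.

24 payments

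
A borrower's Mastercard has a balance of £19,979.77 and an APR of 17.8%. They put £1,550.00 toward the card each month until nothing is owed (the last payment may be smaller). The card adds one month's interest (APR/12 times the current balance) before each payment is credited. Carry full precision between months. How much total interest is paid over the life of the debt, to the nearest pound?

£2,362

Monthly rate r = 17.8%/12 = 1.48333% = 0.0148333.
Payoff takes n = ⌈−ln(1 − rB₀/P)/ln(1+r)⌉ = ⌈14.412⌉ = 15 payments; the last is £641.46.
Total paid = 14·£1,550.00 + £641.46 = £22,341.46.
Total interest = total paid − principal = £22,341.46 − £19,979.77 = £2,361.69.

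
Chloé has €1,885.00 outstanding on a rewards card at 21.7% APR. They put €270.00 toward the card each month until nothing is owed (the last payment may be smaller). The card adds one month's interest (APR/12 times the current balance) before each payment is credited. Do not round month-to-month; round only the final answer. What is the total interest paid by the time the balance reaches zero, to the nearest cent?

Monthly rate r = 21.7%/12 = 1.80833% = 0.0180833.
Payoff takes n = ⌈−ln(1 − rB₀/P)/ln(1+r)⌉ = ⌈7.530⌉ = 8 payments; the last is €143.83.
Total paid = 7·€270.00 + €143.83 = €2,033.83.
Total interest = total paid − principal = €2,033.83 − €1,885.00 = €148.83.

€148.83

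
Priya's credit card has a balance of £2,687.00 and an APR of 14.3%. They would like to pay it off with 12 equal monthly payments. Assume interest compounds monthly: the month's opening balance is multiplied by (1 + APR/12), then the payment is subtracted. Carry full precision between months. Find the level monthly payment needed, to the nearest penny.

£241.64

Monthly rate r = 14.3%/12 = 1.19167% = 0.0119167.
Level-payment amortization: P = B₀·r / (1 − (1+r)^(−n)) = 2687.00·0.0119167 / (1 − 1.01192^(−12)).
Denominator 1 − (1+r)^(−12) = 0.132512926.
P = 32.0201 / 0.132512926 ≈ 241.64.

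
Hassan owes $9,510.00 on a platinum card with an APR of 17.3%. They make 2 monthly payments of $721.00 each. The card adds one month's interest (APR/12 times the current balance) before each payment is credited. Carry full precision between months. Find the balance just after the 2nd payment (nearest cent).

Monthly rate r = 17.3%/12 = 1.44167% = 0.0144167.
Each month: B ← B·(1+r) − $721.00.
Month 1: interest $137.10; balance after payment $8,926.10.
Month 2: interest $128.68; balance after payment $8,333.79.

$8,333.79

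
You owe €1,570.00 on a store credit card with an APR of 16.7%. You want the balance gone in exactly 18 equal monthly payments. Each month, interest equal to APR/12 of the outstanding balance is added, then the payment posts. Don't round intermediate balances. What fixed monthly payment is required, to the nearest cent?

Monthly rate r = 16.7%/12 = 1.39167% = 0.0139167.
Level-payment amortization: P = B₀·r / (1 − (1+r)^(−n)) = 1570.00·0.0139167 / (1 − 1.01392^(−18)).
Denominator 1 − (1+r)^(−18) = 0.220242997.
P = 21.8492 / 0.220242997 ≈ 99.20.

€99.20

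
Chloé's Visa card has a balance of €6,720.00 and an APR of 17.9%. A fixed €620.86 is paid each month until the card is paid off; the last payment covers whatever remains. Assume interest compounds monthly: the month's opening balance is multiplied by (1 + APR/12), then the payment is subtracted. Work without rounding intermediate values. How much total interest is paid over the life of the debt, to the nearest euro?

€664

Monthly rate r = 17.9%/12 = 1.49167% = 0.0149167.
Payoff takes n = ⌈−ln(1 − rB₀/P)/ln(1+r)⌉ = ⌈11.892⌉ = 12 payments; the last is €554.51.
Total paid = 11·€620.86 + €554.51 = €7,383.97.
Total interest = total paid − principal = €7,383.97 − €6,720.00 = €663.97.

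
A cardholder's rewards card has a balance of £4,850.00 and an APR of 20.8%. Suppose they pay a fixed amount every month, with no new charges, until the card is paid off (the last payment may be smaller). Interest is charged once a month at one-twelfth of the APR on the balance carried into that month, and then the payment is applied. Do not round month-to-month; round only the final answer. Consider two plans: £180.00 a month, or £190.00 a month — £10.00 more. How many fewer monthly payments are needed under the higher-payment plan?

Monthly rate r = 20.8%/12 = 1.73333% = 0.0173333.
At £180.00/mo: n = ⌈−ln(1 − rB₀/P)/ln(1+r)⌉ = 37 payments (last £111.91); total interest = total paid − £4,850.00 = £1,741.91.
At £190.00/mo: 34 payments (last £189.23); total interest £1,609.23.
Payments saved = 37 − 34 = 3.

3 fewer payments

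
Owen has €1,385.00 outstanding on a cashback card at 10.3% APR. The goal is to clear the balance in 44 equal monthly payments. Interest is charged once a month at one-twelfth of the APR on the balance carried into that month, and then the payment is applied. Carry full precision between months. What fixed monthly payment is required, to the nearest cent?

€37.93

Monthly rate r = 10.3%/12 = 0.858333% = 0.00858333.
Level-payment amortization: P = B₀·r / (1 − (1+r)^(−n)) = 1385.00·0.00858333 / (1 − 1.00858^(−44)).
Denominator 1 − (1+r)^(−44) = 0.313435472.
P = 11.8879 / 0.313435472 ≈ 37.93.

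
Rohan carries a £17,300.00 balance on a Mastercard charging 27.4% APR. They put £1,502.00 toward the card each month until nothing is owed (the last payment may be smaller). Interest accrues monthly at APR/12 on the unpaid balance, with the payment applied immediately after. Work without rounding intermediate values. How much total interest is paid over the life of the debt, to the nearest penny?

Monthly rate r = 27.4%/12 = 2.28333% = 0.0228333.
Payoff takes n = ⌈−ln(1 − rB₀/P)/ln(1+r)⌉ = ⌈13.517⌉ = 14 payments; the last is £780.21.
Total paid = 13·£1,502.00 + £780.21 = £20,306.21.
Total interest = total paid − principal = £20,306.21 − £17,300.00 = £3,006.21.

£3,006.21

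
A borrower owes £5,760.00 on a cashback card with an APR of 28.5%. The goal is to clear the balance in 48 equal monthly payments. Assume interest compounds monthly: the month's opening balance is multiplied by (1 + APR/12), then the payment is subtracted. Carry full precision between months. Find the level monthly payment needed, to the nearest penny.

Monthly rate r = 28.5%/12 = 2.375% = 0.02375.
Level-payment amortization: P = B₀·r / (1 − (1+r)^(−n)) = 5760.00·0.02375 / (1 − 1.02375^(−48)).
Denominator 1 − (1+r)^(−48) = 0.675890254.
P = 136.8 / 0.675890254 ≈ 202.40.

£202.40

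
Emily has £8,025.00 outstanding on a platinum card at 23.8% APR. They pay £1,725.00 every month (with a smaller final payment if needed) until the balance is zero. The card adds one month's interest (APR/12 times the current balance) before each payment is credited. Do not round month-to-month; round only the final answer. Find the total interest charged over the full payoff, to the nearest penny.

Monthly rate r = 23.8%/12 = 1.98333% = 0.0198333.
Payoff takes n = ⌈−ln(1 − rB₀/P)/ln(1+r)⌉ = ⌈4.929⌉ = 5 payments; the last is £1,604.03.
Total paid = 4·£1,725.00 + £1,604.03 = £8,504.03.
Total interest = total paid − principal = £8,504.03 − £8,025.00 = £479.03.

£479.03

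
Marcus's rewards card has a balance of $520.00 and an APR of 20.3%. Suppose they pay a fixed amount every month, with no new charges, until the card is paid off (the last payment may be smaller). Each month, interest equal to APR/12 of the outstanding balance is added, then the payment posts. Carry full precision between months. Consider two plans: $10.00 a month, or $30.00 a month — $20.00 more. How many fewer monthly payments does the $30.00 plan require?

106 fewer payments

Monthly rate r = 20.3%/12 = 1.69167% = 0.0169167.
At $10.00/mo: n = ⌈−ln(1 − rB₀/P)/ln(1+r)⌉ = 127 payments (last $2.29); total interest = total paid − $520.00 = $742.29.
At $30.00/mo: 21 payments (last $20.68); total interest $100.68.
Payments saved = 127 − 21 = 106.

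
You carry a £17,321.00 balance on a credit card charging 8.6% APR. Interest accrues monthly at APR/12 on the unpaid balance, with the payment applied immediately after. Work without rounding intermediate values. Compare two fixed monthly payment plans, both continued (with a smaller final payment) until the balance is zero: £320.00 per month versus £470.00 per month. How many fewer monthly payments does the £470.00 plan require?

26 fewer payments

Monthly rate r = 8.6%/12 = 0.716667% = 0.00716667.
At £320.00/mo: n = ⌈−ln(1 − rB₀/P)/ln(1+r)⌉ = 69 payments (last £237.45); total interest = total paid − £17,321.00 = £4,676.45.
At £470.00/mo: 43 payments (last £444.62); total interest £2,863.62.
Payments saved = 69 − 43 = 26.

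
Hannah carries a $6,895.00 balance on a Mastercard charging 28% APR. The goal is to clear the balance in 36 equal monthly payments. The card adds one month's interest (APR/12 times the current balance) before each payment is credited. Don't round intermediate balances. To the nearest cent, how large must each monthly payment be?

$285.20

Monthly rate r = 28%/12 = 2.33333% = 0.0233333.
Level-payment amortization: P = B₀·r / (1 − (1+r)^(−n)) = 6895.00·0.0233333 / (1 − 1.02333^(−36)).
Denominator 1 − (1+r)^(−36) = 0.564103228.
P = 160.883 / 0.564103228 ≈ 285.20.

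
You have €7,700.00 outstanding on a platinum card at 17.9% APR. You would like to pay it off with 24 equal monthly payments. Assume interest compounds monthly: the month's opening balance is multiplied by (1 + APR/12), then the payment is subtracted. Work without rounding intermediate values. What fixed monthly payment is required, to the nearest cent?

€384.04

Monthly rate r = 17.9%/12 = 1.49167% = 0.0149167.
Level-payment amortization: P = B₀·r / (1 − (1+r)^(−n)) = 7700.00·0.0149167 / (1 − 1.01492^(−24)).
Denominator 1 − (1+r)^(−24) = 0.299076253.
P = 114.858 / 0.299076253 ≈ 384.04.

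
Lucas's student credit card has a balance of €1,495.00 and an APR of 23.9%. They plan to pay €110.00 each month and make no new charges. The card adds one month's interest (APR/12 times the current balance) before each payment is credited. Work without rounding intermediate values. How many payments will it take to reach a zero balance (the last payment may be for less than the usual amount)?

17 payments

Monthly rate r = 23.9%/12 = 1.99167% = 0.0199167.
Recurrence: B ← B·(1+r) − €110.00.
Month 1: interest €29.78; balance after payment €1,414.78.
Month 2: interest €28.18; balance after payment €1,332.95.
Closed form: n = −ln(1 − rB₀/P)/ln(1+r) = −ln(0.72931)/ln(1.01992) ≈ 16.006, so the balance reaches zero during payment 17.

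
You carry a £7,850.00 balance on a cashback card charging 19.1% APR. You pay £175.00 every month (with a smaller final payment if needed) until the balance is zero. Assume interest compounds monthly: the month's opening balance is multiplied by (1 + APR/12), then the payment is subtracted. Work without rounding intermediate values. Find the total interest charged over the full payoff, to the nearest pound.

Monthly rate r = 19.1%/12 = 1.59167% = 0.0159167.
Payoff takes n = ⌈−ln(1 − rB₀/P)/ln(1+r)⌉ = ⌈79.264⌉ = 80 payments; the last is £46.43.
Total paid = 79·£175.00 + £46.43 = £13,871.43.
Total interest = total paid − principal = £13,871.43 − £7,850.00 = £6,021.43.

£6,021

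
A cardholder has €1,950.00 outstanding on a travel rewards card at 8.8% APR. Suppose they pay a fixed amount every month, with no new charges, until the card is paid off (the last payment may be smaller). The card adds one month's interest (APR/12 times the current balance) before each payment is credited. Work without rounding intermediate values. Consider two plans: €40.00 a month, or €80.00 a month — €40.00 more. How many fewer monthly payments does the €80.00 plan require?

Monthly rate r = 8.8%/12 = 0.733333% = 0.00733333.
At €40.00/mo: n = ⌈−ln(1 − rB₀/P)/ln(1+r)⌉ = 61 payments (last €21.90); total interest = total paid − €1,950.00 = €471.90.
At €80.00/mo: 27 payments (last €76.18); total interest €206.18.
Payments saved = 61 − 27 = 34.

34 fewer payments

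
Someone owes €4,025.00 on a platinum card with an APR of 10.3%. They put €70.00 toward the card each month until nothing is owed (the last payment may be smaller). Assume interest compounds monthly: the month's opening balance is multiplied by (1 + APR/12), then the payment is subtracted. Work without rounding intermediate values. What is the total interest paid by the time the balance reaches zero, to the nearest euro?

€1,547

Monthly rate r = 10.3%/12 = 0.858333% = 0.00858333.
Payoff takes n = ⌈−ln(1 − rB₀/P)/ln(1+r)⌉ = ⌈79.599⌉ = 80 payments; the last is €42.03.
Total paid = 79·€70.00 + €42.03 = €5,572.03.
Total interest = total paid − principal = €5,572.03 − €4,025.00 = €1,547.03.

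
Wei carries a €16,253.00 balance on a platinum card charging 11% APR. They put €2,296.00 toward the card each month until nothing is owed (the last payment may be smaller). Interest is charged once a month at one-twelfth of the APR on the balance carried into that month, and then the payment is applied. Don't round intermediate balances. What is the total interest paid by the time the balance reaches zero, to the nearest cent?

Monthly rate r = 11%/12 = 0.916667% = 0.00916667.
Payoff takes n = ⌈−ln(1 − rB₀/P)/ln(1+r)⌉ = ⌈7.352⌉ = 8 payments; the last is €811.60.
Total paid = 7·€2,296.00 + €811.60 = €16,883.60.
Total interest = total paid − principal = €16,883.60 − €16,253.00 = €630.60.

€630.60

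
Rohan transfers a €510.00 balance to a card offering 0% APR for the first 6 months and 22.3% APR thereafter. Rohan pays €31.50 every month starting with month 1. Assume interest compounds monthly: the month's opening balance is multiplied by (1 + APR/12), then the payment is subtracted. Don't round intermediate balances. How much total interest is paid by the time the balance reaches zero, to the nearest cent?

Promo months 1–6 at r₀ = 0%/12 = 0; months 7+ at r₁ = 22.3%/12 = 0.0185833.
After month 6 (no interest yet): B = €510.00 − 6·€31.50 = €321.00.
Then at r₁ with €31.50/mo: n₂ = −ln(1 − r₁·B/P)/ln(1+r₁) ≈ 11.40 → 12 more payments.
Total paid = 17·€31.50 + €12.74 = €548.24; interest = €548.24 − €510.00 = €38.24.

€38.24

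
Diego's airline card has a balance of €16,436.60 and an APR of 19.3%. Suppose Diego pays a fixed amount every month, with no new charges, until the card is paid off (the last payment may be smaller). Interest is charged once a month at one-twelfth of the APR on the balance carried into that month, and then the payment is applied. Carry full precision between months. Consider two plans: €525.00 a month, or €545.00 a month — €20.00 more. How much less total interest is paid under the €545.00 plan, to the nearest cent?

Monthly rate r = 19.3%/12 = 1.60833% = 0.0160833.
At €525.00/mo: n = ⌈−ln(1 − rB₀/P)/ln(1+r)⌉ = 44 payments (last €466.32); total interest = total paid − €16,436.60 = €6,604.72.
At €545.00/mo: 42 payments (last €326.44); total interest €6,234.84.
Interest saved = €6,604.72 − €6,234.84 = €369.88.

€369.88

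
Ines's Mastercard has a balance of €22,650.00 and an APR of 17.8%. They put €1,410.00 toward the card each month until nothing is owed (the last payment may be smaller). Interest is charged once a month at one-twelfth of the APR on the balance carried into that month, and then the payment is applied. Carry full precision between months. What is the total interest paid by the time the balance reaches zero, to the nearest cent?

Monthly rate r = 17.8%/12 = 1.48333% = 0.0148333.
Payoff takes n = ⌈−ln(1 − rB₀/P)/ln(1+r)⌉ = ⌈18.485⌉ = 19 payments; the last is €686.06.
Total paid = 18·€1,410.00 + €686.06 = €26,066.06.
Total interest = total paid − principal = €26,066.06 − €22,650.00 = €3,416.06.

€3,416.06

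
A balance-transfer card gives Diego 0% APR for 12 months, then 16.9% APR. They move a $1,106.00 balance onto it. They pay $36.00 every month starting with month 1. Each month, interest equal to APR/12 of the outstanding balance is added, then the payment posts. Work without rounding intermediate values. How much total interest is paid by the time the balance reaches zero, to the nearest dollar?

$114

Promo months 1–12 at r₀ = 0%/12 = 0; months 13+ at r₁ = 16.9%/12 = 0.0140833.
After month 12 (no interest yet): B = $1,106.00 − 12·$36.00 = $674.00.
Then at r₁ with $36.00/mo: n₂ = −ln(1 − r₁·B/P)/ln(1+r₁) ≈ 21.89 → 22 more payments.
Total paid = 33·$36.00 + $31.92 = $1,219.92; interest = $1,219.92 − $1,106.00 = $113.92.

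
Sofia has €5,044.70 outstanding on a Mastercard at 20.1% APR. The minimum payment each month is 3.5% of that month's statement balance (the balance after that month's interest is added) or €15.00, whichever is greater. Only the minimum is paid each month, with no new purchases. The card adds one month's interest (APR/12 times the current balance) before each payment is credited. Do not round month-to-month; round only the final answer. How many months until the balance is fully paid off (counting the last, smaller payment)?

169 months

Monthly rate r = 20.1%/12 = 1.675% = 0.01675.
While 3.5% of the post-interest balance exceeds €15.00, each month B ← (B·(1+r))·(1 − 0.035), i.e. B shrinks by the factor (1+r)·0.965 = 0.98116.
This holds for months 1–131. Entering month 132 the balance is €417.80; 3.5% of the post-interest balance is now below €15.00, so the flat €15.00 minimum applies from here.
From month 132 a fixed €15.00 at rate r clears €417.80 in 38 more payments. Total: 131 + 38 = 169 months.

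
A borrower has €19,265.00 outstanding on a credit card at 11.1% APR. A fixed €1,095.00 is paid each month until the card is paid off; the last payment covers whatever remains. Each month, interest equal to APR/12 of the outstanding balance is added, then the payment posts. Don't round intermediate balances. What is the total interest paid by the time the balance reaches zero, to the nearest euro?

Monthly rate r = 11.1%/12 = 0.925% = 0.00925.
Payoff takes n = ⌈−ln(1 − rB₀/P)/ln(1+r)⌉ = ⌈19.291⌉ = 20 payments; the last is €319.70.
Total paid = 19·€1,095.00 + €319.70 = €21,124.70.
Total interest = total paid − principal = €21,124.70 − €19,265.00 = €1,859.70.

€1,860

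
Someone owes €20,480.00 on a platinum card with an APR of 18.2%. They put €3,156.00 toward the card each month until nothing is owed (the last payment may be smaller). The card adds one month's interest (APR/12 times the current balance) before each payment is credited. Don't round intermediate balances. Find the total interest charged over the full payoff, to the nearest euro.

Monthly rate r = 18.2%/12 = 1.51667% = 0.0151667.
Payoff takes n = ⌈−ln(1 − rB₀/P)/ln(1+r)⌉ = ⌈6.883⌉ = 7 payments; the last is €2,788.78.
Total paid = 6·€3,156.00 + €2,788.78 = €21,724.78.
Total interest = total paid − principal = €21,724.78 − €20,480.00 = €1,244.78.

€1,245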